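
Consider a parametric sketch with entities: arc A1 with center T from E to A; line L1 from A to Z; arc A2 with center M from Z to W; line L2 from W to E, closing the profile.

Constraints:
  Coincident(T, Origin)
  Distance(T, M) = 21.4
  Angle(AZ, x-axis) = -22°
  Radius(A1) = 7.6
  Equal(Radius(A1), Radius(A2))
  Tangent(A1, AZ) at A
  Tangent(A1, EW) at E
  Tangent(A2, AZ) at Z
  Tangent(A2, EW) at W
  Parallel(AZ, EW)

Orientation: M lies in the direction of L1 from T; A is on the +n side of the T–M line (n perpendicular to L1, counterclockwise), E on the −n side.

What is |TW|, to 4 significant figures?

22.71

Tangency of A1 to both parallel lines with radius 7.6 puts A and E at T ± 7.6·n: A = (2.847, 7.047), E = (-2.847, -7.047). Equal radii place Z and W the same way about M: Z = M + 7.6·n = (22.69, -0.9700), W = M − 7.6·n = (16.99, -15.06). Then |TW| = |W − T| = 22.71.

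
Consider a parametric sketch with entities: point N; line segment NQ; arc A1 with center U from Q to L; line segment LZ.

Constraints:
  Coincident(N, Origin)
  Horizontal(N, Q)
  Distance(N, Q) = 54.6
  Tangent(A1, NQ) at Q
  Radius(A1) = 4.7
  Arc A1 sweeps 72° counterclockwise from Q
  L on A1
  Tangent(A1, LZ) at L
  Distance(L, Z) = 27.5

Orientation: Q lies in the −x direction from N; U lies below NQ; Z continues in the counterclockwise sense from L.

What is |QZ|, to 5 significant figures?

32.134

N is at the origin; NQ is horizontal with |NQ| = 54.6 and Q on the −x side, so Q = (-54.600, 0.0000). The tangent condition forces UQ to be normal to NQ, so U = Q + (0, -4.7) = (-54.600, -4.7000). On A1, Q sits at bearing 90° from U; a 72° counterclockwise sweep puts L at bearing 162°, so L = U + 4.7·(cos 162°, sin 162°) = (-59.070, -3.2476). The tangent condition forces UL to be normal to LZ, so LZ runs along (−sin 162°, cos 162°); with |LZ| = 27.5, Z = (-67.568, -29.402). Then |QZ| = |Z − Q| = 32.134.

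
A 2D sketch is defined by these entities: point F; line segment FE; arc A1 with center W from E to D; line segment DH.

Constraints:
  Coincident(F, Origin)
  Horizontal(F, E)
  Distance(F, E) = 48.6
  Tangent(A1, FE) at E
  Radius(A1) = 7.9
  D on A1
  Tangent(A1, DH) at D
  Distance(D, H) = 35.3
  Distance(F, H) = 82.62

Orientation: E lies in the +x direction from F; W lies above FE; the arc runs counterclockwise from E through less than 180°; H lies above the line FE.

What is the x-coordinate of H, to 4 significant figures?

76.73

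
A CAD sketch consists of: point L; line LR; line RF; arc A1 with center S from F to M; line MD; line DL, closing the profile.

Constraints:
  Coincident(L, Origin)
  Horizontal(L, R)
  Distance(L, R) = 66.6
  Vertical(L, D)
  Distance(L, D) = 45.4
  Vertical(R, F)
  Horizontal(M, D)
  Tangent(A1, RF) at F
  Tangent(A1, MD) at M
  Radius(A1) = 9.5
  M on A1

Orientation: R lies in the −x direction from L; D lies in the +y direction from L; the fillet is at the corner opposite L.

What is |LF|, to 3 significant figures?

75.7

The virtual corner opposite L is at (-66.6, 45.4). Tangency of A1 to RF means the radius SF is perpendicular to RF and A1 meets MD tangentially, so SM is at right angles to MD, with radius 9.5, so the center S sits 9.5 in from both sides at S = (-57.1, 35.9). That places the tangent points at F = (-66.6, 35.9) on RF and M = (-57.1, 45.4) on MD. Then |LF| = |F − L| = 75.7.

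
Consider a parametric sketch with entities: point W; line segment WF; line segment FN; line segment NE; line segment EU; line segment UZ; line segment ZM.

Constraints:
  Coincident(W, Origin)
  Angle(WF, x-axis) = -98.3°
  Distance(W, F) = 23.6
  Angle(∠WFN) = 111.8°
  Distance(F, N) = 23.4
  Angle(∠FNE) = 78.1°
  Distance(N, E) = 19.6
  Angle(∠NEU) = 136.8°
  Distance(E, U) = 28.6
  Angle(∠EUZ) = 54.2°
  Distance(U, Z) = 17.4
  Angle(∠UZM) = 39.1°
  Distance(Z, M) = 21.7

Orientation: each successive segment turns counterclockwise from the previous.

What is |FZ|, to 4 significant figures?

18.54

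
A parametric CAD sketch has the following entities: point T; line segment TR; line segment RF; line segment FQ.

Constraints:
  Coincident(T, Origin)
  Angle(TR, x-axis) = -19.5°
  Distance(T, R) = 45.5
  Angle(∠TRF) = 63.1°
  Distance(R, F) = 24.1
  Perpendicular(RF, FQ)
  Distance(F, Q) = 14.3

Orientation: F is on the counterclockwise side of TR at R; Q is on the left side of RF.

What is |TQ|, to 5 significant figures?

26.511

∠TRF = 63.1°, so RF runs at -19.5° + (180° − 63.1°) = 97.400° from the x-axis; with |RF| = 24.1, F = R + 24.1·(cos 97.400°, sin 97.400°) = (39.786, 8.7111). The perpendicularity gives FQ at right angles to RF; with |FQ| = 14.3 on the left of RF, Q = F + 14.3·(-0.99167, -0.12880) = (25.605, 6.8693). Then |TQ| = |Q − T| = 26.511.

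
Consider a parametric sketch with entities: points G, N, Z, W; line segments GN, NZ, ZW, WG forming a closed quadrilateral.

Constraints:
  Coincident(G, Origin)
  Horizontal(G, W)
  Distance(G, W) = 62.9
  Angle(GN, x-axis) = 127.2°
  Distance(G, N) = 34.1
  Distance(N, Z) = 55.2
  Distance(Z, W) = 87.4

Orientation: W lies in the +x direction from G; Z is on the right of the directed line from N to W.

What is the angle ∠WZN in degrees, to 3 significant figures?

72.1°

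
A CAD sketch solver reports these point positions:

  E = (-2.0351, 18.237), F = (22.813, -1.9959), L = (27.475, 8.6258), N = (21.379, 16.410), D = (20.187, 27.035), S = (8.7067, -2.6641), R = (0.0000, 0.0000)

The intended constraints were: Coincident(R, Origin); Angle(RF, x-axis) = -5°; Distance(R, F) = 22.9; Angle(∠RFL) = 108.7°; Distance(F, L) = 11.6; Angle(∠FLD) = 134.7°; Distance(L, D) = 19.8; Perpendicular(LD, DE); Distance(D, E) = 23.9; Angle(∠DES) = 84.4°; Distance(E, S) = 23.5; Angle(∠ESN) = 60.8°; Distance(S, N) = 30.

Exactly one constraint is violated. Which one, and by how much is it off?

Distance(S, N) = 30 — off by 7.10.

R = (0.00, 0.00) ✓; RF at -5.000° ✓; |RF| = 22.90 ✓; ∠RFL = 108.7° ✓; |FL| = 11.60 ✓; ∠FLD = 134.7° ✓; |LD| = 19.80 ✓; ∠(LD, DE) = 90.00° ✓; |DE| = 23.90 ✓; ∠DES = 84.40° ✓; |ES| = 23.50 ✓; ∠ESN = 60.80° ✓; |SN| = 22.90 ✗.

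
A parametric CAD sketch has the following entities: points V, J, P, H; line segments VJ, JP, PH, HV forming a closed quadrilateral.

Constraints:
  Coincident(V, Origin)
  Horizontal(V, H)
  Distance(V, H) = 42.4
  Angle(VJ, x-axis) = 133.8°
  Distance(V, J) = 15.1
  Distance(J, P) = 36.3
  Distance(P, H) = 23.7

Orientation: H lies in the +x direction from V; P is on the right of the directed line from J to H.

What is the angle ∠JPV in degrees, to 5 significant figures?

9.5665°

V is at the origin; VH is horizontal with |VH| = 42.4 and H in +x, so H = (42.4, 0). VJ runs at 133.8° with |VJ| = 15.1, so J = (-10.451, 10.899). P is determined by |JP| = 36.3 and |PH| = 23.7 together: it lies at the intersection of circle(J, 36.3) and circle(H, 23.7). With |JH| = 53.963, the foot of the radical line on JH is 33.986 from J and the perpendicular offset is √(36.3² − 33.986²) = 12.752. Taking the right-of-JH solution: P = (20.259, -8.4546).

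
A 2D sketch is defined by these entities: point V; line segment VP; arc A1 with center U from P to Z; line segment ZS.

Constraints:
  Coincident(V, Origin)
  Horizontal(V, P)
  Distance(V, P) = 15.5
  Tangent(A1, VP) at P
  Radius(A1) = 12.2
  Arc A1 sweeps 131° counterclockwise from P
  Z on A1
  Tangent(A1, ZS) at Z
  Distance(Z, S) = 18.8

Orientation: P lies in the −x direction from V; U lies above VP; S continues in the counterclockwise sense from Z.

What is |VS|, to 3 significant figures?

39.1

V is at the origin; VP is horizontal with |VP| = 15.5 and P on the −x side, so P = (-15.5, 0.00). Tangency of A1 to VP means the radius UP is perpendicular to VP, so U = P + (0, 12.2) = (-15.5, 12.2). On A1, P sits at bearing -90° from U; a 131° counterclockwise sweep puts Z at bearing 41°, so Z = U + 12.2·(cos 41°, sin 41°) = (-6.29, 20.2). The tangent condition forces UZ to be normal to ZS, so ZS runs along (−sin 41°, cos 41°); with |ZS| = 18.8, S = (-18.6, 34.4). Then |VS| = |S − V| = 39.1.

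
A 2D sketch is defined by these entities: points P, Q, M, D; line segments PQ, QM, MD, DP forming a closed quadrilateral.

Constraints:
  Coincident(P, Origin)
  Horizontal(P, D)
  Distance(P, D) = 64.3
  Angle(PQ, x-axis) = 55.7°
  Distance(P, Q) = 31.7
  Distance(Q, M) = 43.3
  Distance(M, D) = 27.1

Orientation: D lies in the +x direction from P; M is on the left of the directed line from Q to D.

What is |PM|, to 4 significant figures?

66.82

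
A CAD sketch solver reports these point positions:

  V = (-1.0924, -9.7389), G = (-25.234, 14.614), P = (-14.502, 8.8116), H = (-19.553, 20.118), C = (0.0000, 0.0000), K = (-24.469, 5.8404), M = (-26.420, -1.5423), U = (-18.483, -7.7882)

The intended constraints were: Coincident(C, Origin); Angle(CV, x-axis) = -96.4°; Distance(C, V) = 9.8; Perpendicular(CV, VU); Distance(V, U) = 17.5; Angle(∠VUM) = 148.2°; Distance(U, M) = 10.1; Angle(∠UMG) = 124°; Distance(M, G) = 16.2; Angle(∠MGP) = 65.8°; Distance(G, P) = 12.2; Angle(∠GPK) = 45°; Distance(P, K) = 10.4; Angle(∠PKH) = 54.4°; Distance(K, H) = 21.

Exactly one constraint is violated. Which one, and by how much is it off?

Distance(K, H) = 21 — off by 5.90.

C = (0.00, 0.00) ✓; CV at -96.40° ✓; |CV| = 9.800 ✓; ∠(CV, VU) = 90.00° ✓; |VU| = 17.50 ✓; ∠VUM = 148.2° ✓; |UM| = 10.10 ✓; ∠UMG = 124.0° ✓; |MG| = 16.20 ✓; ∠MGP = 65.80° ✓; |GP| = 12.20 ✓; ∠GPK = 45.00° ✓; |PK| = 10.40 ✓; ∠PKH = 54.40° ✓; |KH| = 15.10 ✗.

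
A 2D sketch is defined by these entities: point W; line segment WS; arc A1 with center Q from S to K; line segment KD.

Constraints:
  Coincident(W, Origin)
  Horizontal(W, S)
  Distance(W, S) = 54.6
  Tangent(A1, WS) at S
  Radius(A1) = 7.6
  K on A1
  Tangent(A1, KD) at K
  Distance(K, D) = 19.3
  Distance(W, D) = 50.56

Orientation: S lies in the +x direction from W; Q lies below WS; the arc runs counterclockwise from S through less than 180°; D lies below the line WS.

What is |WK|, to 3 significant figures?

47.5

Checks: |WS| = 54.60 ✓; |QK| = 7.600 ✓; ∠(QK, KD) = 90.00° ✓; |KD| = 19.30 ✓; |WD| = 50.56 ✓.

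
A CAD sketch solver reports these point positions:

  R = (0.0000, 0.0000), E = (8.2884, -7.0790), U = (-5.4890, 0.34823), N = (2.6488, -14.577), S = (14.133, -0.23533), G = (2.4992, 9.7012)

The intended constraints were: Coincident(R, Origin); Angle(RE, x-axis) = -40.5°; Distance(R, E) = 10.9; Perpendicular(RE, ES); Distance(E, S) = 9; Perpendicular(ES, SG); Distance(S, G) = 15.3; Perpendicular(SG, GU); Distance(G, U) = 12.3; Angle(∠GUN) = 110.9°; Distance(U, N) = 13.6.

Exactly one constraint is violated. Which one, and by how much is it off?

Distance(U, N) = 13.6 — off by 3.40.

R = (0.00, 0.00) ✓; RE at -40.50° ✓; |RE| = 10.90 ✓; ∠(RE, ES) = 90.00° ✓; |ES| = 9.000 ✓; ∠(ES, SG) = 90.00° ✓; |SG| = 15.30 ✓; ∠(SG, GU) = 90.00° ✓; |GU| = 12.30 ✓; ∠GUN = 110.9° ✓; |UN| = 17.00 ✗.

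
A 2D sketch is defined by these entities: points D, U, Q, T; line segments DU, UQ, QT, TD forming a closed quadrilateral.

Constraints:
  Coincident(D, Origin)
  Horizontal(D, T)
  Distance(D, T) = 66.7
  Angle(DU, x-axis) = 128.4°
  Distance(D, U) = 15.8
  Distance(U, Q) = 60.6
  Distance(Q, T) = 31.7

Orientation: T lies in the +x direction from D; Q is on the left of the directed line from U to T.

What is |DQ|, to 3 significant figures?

55.8

Checks: |UQ| = 60.60 ✓; |QT| = 31.70 ✓.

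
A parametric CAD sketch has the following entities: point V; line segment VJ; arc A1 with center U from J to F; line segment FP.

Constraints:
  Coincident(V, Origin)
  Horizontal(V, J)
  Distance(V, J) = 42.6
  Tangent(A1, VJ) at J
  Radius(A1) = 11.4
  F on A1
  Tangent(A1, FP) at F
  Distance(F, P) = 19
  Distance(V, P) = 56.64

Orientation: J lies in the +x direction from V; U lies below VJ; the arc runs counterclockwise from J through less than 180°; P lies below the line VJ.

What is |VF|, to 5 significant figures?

38.564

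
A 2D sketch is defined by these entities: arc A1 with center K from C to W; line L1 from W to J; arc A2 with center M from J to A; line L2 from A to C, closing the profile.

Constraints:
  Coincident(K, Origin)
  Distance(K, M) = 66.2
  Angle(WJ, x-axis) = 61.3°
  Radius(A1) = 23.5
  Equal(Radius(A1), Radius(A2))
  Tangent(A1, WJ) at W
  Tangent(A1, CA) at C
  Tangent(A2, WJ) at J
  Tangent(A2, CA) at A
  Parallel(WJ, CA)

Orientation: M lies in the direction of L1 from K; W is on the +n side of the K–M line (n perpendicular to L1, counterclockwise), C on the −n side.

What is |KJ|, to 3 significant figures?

70.2

Tangency of A1 to both parallel lines with radius 23.5 puts W and C at K ± 23.5·n: W = (-20.6, 11.3), C = (20.6, -11.3). Equal radii place J and A the same way about M: J = M + 23.5·n = (11.2, 69.4), A = M − 23.5·n = (52.4, 46.8). Then |KJ| = |J − K| = 70.2.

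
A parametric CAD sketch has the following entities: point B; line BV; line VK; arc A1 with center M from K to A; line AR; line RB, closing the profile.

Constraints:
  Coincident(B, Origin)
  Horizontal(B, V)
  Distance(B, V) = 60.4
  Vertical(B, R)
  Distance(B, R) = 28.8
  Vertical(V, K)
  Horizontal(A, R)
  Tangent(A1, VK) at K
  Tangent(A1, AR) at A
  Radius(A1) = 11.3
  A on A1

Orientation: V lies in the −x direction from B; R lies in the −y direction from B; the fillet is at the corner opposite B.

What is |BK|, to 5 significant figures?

62.884

The virtual corner opposite B is at (-60.400, -28.800). A1 meets VK tangentially, so MK is at right angles to VK and the tangent condition forces MA to be normal to AR, with radius 11.3, so the center M sits 11.3 in from both sides at M = (-49.100, -17.500). That places the tangent points at K = (-60.400, -17.500) on VK and A = (-49.100, -28.800) on AR. Then |BK| = |K − B| = 62.884.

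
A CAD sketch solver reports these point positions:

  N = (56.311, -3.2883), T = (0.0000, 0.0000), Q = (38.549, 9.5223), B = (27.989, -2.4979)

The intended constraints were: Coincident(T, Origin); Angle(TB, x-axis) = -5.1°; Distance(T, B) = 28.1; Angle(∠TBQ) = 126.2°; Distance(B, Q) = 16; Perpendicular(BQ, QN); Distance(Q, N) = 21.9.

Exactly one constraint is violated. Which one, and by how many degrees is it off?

Perpendicular(BQ, QN) — off by 5.50°.

T = (0.00, 0.00) ✓; TB at -5.100° ✓; |TB| = 28.10 ✓; ∠TBQ = 126.2° ✓; |BQ| = 16.00 ✓; ∠(BQ, QN) = 84.50° ✗; |QN| = 21.90 ✓.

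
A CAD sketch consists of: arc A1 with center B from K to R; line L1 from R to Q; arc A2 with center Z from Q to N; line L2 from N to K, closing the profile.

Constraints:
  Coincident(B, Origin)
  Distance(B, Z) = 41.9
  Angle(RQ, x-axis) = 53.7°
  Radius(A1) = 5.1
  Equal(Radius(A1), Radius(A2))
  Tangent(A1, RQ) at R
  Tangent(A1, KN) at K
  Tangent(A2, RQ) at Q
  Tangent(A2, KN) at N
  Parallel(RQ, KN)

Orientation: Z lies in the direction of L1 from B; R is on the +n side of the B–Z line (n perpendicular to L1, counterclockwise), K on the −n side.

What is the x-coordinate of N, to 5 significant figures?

28.916

The slot axis is L1's direction at 53.7°, so u = (cos 53.7°, sin 53.7°) = (0.59201, 0.80593) and n = (−sin 53.7°, cos 53.7°) = (-0.80593, 0.59201). B is at the origin and Z lies 41.9 along u from B, so Z = 41.9·u = (24.805, 33.768). Tangency of A1 to both parallel lines with radius 5.1 puts R and K at B ± 5.1·n: R = (-4.1102, 3.0193), K = (4.1102, -3.0193). Equal radii place Q and N the same way about Z: Q = Z + 5.1·n = (20.695, 36.788), N = Z − 5.1·n = (28.916, 30.749). So N.x = 28.916.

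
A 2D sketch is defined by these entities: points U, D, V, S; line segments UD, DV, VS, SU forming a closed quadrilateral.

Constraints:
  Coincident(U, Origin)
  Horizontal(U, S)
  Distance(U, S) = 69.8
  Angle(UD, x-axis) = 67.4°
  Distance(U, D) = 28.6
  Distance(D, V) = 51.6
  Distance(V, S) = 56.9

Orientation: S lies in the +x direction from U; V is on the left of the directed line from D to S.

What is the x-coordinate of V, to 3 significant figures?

54.1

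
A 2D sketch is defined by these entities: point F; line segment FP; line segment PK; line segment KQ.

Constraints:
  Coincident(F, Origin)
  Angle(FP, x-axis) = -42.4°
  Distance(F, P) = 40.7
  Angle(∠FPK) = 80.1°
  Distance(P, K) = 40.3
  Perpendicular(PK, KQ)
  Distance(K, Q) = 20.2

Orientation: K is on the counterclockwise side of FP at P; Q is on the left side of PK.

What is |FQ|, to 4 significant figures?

38.79

F is at the origin; FP runs at -42.4° with length 40.7, so P = 40.7·(cos -42.4°, sin -42.4°) = (30.06, -27.44). ∠FPK = 80.1°, so PK runs at -42.4° + (180° − 80.1°) = 57.50° from the x-axis; with |PK| = 40.3, K = P + 40.3·(cos 57.50°, sin 57.50°) = (51.71, 6.545). PK is perpendicular to KQ; with |KQ| = 20.2 on the left of PK, Q = K + 20.2·(-0.8434, 0.5373) = (34.67, 17.40). Then |FQ| = |Q − F| = 38.79.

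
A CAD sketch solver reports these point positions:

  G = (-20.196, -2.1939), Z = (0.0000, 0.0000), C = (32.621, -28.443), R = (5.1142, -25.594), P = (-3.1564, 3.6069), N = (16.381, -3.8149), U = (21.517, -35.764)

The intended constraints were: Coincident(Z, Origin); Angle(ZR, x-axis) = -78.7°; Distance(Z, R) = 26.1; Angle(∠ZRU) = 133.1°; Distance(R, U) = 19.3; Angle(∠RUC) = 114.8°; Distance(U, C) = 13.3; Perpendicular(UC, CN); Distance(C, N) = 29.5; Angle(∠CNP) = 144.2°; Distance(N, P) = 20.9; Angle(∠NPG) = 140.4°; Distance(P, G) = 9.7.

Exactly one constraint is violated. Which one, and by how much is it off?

Distance(P, G) = 9.7 — off by 8.30.

Z = (0.00, 0.00) ✓; ZR at -78.70° ✓; |ZR| = 26.10 ✓; ∠ZRU = 133.1° ✓; |RU| = 19.30 ✓; ∠RUC = 114.8° ✓; |UC| = 13.30 ✓; ∠(UC, CN) = 90.00° ✓; |CN| = 29.50 ✓; ∠CNP = 144.2° ✓; |NP| = 20.90 ✓; ∠NPG = 140.4° ✓; |PG| = 18.00 ✗.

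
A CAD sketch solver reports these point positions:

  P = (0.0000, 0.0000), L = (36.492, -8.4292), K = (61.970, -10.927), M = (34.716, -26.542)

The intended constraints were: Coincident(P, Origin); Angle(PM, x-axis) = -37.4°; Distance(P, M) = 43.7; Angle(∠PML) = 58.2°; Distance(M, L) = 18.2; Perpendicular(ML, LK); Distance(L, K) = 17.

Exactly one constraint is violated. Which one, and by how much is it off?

Distance(L, K) = 17 — off by 8.60.

P = (0.00, 0.00) ✓; PM at -37.40° ✓; |PM| = 43.70 ✓; ∠PML = 58.20° ✓; |ML| = 18.20 ✓; ∠(ML, LK) = 90.00° ✓; |LK| = 25.60 ✗.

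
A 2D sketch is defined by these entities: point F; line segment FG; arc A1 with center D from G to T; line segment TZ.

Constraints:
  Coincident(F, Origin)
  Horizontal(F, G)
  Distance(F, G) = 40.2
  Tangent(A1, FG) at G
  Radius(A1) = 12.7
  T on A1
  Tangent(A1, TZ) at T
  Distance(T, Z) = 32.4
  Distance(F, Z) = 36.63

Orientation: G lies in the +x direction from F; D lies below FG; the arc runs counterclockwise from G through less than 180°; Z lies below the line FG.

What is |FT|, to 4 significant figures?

29.90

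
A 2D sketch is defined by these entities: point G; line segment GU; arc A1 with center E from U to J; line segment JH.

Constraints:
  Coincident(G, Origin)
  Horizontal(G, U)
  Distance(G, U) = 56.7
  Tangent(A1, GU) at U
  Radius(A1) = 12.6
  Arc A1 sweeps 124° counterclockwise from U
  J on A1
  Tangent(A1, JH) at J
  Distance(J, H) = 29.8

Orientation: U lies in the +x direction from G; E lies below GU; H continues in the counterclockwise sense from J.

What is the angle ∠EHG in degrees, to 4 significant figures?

43.74°

On A1, U sits at bearing 90° from E; a 124° counterclockwise sweep puts J at bearing 214°, so J = E + 12.6·(cos 214°, sin 214°) = (46.25, -19.65). A1 meets JH tangentially, so EJ is at right angles to JH, so JH runs along (−sin 214°, cos 214°); with |JH| = 29.8, H = (62.92, -44.35). Then cos ∠EHG = HE·HG / (|HE||HG|), giving 43.74°.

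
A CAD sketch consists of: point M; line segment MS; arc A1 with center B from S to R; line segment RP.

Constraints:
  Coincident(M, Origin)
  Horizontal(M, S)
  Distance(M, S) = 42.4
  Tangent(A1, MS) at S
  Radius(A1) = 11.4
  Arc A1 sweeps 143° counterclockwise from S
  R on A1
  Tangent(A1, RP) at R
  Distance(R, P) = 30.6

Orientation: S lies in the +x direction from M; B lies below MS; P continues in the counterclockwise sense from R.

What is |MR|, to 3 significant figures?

41.0

M is at the origin; M and S share the same y with |MS| = 42.4 and S on the +x side, so S = (42.4, 0.00). A1 meets MS tangentially, so BS is at right angles to MS, so B = S + (0, -11.4) = (42.4, -11.4). On A1, S sits at bearing 90° from B; a 143° counterclockwise sweep puts R at bearing 233°, so R = B + 11.4·(cos 233°, sin 233°) = (35.5, -20.5). Then |MR| = |R − M| = 41.0.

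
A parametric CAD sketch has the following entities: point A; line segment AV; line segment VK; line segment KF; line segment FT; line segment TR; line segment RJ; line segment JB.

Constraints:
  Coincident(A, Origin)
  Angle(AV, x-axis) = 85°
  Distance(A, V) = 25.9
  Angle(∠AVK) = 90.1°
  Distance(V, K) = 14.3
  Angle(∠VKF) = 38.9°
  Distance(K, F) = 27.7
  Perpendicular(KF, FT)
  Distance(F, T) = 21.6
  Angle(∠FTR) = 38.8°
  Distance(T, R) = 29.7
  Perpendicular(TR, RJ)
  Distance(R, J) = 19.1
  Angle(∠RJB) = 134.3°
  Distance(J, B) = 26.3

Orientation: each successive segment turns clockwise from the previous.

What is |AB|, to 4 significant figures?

22.67

A is at the origin; AV runs at 85.0° with length 25.9, so V = (2.257, 25.80). ∠AVK = 90.1° gives VK at -4.900° from the x-axis; with |VK| = 14.3, K = (16.51, 24.58). ∠VKF = 38.9° gives KF at -146.0° from the x-axis; with |KF| = 27.7, F = (-6.459, 9.090). KF ⟂ FT, so FT runs at 124.0°; with |FT| = 21.6, T = (-18.54, 27.00). ∠FTR = 38.8° gives TR at -17.20° from the x-axis; with |TR| = 29.7, R = (9.834, 18.22). TR ⟂ RJ, so RJ runs at -107.2°; with |RJ| = 19.1, J = (4.186, -0.03080). ∠RJB = 134.3° gives JB at -152.9° from the x-axis; with |JB| = 26.3, B = (-19.23, -12.01). Then |AB| = |B − A| = 22.67.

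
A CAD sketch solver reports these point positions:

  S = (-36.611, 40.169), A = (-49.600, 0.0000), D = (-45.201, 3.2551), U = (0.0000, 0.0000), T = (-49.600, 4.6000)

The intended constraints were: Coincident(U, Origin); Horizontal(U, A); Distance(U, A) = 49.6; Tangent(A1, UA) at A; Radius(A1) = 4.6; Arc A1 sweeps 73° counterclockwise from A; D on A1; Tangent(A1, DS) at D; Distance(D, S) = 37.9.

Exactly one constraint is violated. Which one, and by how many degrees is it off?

Tangent(A1, DS) at D — off by 3.90°.

U = (0.00, 0.00) ✓; U.y = 0.00, A.y = 0.00 ✓; |UA| = 49.60 ✓; ∠(TA, AU) = 90.00° ✓; |TA| = 4.600 ✓; bearing(T→D) − bearing(T→A) = 73.00° ✓; |TD| = 4.600 ✓; ∠(TD, DS) = 86.10° ✗; |DS| = 37.90 ✓.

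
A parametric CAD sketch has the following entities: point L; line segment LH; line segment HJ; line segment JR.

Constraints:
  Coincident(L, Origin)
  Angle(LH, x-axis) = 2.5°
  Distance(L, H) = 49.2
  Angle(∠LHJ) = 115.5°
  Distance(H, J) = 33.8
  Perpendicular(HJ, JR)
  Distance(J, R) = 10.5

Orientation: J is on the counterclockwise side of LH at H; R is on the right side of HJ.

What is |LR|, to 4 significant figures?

77.70

L is at the origin; LH runs at 2.5° with length 49.2, so H = 49.2·(cos 2.5°, sin 2.5°) = (49.15, 2.146). ∠LHJ = 115.5°, so HJ runs at 2.5° + (180° − 115.5°) = 67.00° from the x-axis; with |HJ| = 33.8, J = H + 33.8·(cos 67.00°, sin 67.00°) = (62.36, 33.26). HJ is perpendicular to JR; with |JR| = 10.5 on the right of HJ, R = J + 10.5·(0.9205, -0.3907) = (72.03, 29.16). Then |LR| = |R − L| = 77.70.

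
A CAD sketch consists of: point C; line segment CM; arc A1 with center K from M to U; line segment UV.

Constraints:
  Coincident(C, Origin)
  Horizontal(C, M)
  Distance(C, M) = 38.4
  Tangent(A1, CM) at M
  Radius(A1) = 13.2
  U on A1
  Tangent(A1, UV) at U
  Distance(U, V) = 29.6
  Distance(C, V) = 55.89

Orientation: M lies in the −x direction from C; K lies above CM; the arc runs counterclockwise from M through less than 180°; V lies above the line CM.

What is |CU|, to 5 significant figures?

30.450

Checks: |KU| = 13.20 ✓; ∠(KU, UV) = 90.00° ✓; |UV| = 29.60 ✓; |CV| = 55.89 ✓.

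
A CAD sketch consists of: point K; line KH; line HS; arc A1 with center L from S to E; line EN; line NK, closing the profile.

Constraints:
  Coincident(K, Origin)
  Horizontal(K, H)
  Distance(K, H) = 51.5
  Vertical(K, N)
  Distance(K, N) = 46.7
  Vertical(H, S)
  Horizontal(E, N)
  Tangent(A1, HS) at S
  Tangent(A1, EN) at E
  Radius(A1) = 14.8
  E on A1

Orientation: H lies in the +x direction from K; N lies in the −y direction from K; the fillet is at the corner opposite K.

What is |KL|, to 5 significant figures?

48.626

K is at the origin; KH is horizontal with |KH| = 51.5 and H on the +x side, so H = (51.500, 0.0000). K and N share the same x with |KN| = 46.7 and N on the −y side, so N = (0.0000, -46.700). The virtual corner opposite K is at (51.500, -46.700). A1 meets HS tangentially, so LS is at right angles to HS and since A1 is tangent to EN there, LE ⟂ EN, with radius 14.8, so the center L sits 14.8 in from both sides at L = (36.700, -31.900). Then |KL| = |L − K| = 48.626.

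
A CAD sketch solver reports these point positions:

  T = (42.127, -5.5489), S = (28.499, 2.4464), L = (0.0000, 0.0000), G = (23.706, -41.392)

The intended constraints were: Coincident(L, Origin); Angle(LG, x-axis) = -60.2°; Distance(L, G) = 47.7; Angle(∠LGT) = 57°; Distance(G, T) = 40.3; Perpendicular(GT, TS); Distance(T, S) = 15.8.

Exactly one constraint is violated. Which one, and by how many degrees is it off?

Perpendicular(GT, TS) — off by 3.20°.

L = (0.00, 0.00) ✓; LG at -60.20° ✓; |LG| = 47.70 ✓; ∠LGT = 57.00° ✓; |GT| = 40.30 ✓; ∠(GT, TS) = 86.80° ✗; |TS| = 15.80 ✓.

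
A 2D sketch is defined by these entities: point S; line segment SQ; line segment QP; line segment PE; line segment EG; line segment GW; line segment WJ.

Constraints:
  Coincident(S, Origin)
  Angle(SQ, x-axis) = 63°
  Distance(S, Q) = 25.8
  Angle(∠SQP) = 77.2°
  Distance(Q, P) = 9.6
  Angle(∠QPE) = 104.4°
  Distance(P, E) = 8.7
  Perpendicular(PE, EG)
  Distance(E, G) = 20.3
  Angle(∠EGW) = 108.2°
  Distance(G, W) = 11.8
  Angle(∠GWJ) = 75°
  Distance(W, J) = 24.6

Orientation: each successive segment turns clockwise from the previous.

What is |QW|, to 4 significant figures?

14.69

S is at the origin; SQ runs at 63.0° with length 25.8, so Q = (11.71, 22.99). ∠SQP = 77.2° gives QP at -39.80° from the x-axis; with |QP| = 9.6, P = (19.09, 16.84). ∠QPE = 104.4° gives PE at -115.4° from the x-axis; with |PE| = 8.7, E = (15.36, 8.984). The perpendicularity gives EG at right angles to PE, so EG runs at 154.6°; with |EG| = 20.3, G = (-2.981, 17.69). ∠EGW = 108.2° gives GW at 82.80° from the x-axis; with |GW| = 11.8, W = (-1.502, 29.40). Then |QW| = |W − Q| = 14.69.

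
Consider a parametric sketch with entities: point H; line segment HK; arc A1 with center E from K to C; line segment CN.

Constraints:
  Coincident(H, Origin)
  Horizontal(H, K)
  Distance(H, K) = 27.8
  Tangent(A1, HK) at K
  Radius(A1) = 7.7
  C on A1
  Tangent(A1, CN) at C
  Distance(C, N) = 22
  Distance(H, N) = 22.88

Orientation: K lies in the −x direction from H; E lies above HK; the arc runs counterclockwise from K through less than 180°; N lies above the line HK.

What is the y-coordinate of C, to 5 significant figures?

3.2284

Checks: H = (0.00, 0.00) ✓; |EC| = 7.700 ✓; ∠(EC, CN) = 90.00° ✓; |CN| = 22.00 ✓; |HN| = 22.88 ✓.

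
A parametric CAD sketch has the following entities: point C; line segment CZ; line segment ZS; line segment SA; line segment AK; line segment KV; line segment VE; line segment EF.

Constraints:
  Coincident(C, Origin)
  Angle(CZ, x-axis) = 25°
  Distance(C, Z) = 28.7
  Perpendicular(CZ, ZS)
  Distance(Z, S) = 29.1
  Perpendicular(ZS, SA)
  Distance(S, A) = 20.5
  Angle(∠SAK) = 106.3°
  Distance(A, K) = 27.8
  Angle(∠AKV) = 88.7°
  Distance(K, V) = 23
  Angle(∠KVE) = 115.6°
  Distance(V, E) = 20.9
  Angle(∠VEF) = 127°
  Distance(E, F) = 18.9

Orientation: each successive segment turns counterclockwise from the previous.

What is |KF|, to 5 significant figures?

42.588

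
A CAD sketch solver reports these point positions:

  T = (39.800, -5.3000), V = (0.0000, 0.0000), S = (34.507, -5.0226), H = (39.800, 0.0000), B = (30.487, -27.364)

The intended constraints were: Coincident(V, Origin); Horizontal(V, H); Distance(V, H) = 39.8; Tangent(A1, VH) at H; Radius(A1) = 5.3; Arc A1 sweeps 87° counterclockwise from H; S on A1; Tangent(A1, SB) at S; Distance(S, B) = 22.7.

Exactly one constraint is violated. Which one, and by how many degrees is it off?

Tangent(A1, SB) at S — off by 7.20°.

V = (0.00, 0.00) ✓; V.y = 0.00, H.y = 0.00 ✓; |VH| = 39.80 ✓; ∠(TH, HV) = 90.00° ✓; |TH| = 5.300 ✓; bearing(T→S) − bearing(T→H) = 87.00° ✓; |TS| = 5.300 ✓; ∠(TS, SB) = 97.20° ✗; |SB| = 22.70 ✓.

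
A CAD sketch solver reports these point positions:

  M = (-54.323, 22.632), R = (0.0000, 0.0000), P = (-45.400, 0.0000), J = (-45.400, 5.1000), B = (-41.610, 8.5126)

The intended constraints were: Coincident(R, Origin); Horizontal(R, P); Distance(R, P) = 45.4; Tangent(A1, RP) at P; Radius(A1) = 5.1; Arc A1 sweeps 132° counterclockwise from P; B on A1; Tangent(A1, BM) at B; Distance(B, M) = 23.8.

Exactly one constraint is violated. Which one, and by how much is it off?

Distance(B, M) = 23.8 — off by 4.80.

R = (0.00, 0.00) ✓; R.y = 0.00, P.y = 0.00 ✓; |RP| = 45.40 ✓; ∠(JP, PR) = 90.00° ✓; |JP| = 5.100 ✓; bearing(J→B) − bearing(J→P) = 132.0° ✓; |JB| = 5.100 ✓; ∠(JB, BM) = 90.00° ✓; |BM| = 19.00 ✗.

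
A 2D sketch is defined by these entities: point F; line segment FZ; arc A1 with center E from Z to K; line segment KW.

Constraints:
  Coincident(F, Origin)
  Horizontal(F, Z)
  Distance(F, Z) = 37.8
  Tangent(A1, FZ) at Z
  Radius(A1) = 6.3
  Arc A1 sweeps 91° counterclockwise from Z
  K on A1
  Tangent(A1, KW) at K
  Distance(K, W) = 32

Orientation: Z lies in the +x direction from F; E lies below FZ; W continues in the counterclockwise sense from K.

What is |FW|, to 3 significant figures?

50.0

F is at the origin; FZ is horizontal with |FZ| = 37.8 and Z on the +x side, so Z = (37.8, 0.00). The tangent condition forces EZ to be normal to FZ, so E = Z + (0, -6.3) = (37.8, -6.30). On A1, Z sits at bearing 90° from E; a 91° counterclockwise sweep puts K at bearing 181°, so K = E + 6.3·(cos 181°, sin 181°) = (31.5, -6.41). The tangent condition forces EK to be normal to KW, so KW runs along (−sin 181°, cos 181°); with |KW| = 32.0, W = (32.1, -38.4). Then |FW| = |W − F| = 50.0.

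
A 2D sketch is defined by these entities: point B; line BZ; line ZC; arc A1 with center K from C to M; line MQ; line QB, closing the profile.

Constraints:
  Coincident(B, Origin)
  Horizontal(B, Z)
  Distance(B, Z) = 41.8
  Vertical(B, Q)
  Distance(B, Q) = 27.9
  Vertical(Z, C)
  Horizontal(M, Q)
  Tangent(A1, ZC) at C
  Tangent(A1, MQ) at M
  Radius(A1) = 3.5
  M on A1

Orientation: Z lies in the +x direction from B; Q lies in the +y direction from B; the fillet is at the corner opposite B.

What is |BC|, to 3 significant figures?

48.4

B is at the origin; BZ is horizontal with |BZ| = 41.8 and Z on the +x side, so Z = (41.8, 0.00). BQ is vertical with |BQ| = 27.9 and Q on the +y side, so Q = (0.00, 27.9). The virtual corner opposite B is at (41.8, 27.9). Since A1 is tangent to ZC there, KC ⟂ ZC and tangency of A1 to MQ means the radius KM is perpendicular to MQ, with radius 3.5, so the center K sits 3.5 in from both sides at K = (38.3, 24.4). That places the tangent points at C = (41.8, 24.4) on ZC and M = (38.3, 27.9) on MQ. Then |BC| = |C − B| = 48.4.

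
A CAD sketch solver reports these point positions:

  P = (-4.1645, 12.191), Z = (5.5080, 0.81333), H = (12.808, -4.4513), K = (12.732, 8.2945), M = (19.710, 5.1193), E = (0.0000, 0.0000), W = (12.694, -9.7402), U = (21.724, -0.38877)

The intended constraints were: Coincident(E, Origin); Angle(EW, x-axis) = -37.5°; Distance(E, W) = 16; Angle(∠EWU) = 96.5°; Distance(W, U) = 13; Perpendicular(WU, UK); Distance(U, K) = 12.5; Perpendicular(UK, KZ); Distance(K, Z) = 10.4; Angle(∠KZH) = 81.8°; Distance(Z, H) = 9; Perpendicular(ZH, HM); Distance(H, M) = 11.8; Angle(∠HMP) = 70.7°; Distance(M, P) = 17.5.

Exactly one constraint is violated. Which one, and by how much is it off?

Distance(M, P) = 17.5 — off by 7.40.

E = (0.00, 0.00) ✓; EW at -37.50° ✓; |EW| = 16.00 ✓; ∠EWU = 96.50° ✓; |WU| = 13.00 ✓; ∠(WU, UK) = 90.00° ✓; |UK| = 12.50 ✓; ∠(UK, KZ) = 90.00° ✓; |KZ| = 10.40 ✓; ∠KZH = 81.80° ✓; |ZH| = 9.000 ✓; ∠(ZH, HM) = 90.00° ✓; |HM| = 11.80 ✓; ∠HMP = 70.70° ✓; |MP| = 24.90 ✗.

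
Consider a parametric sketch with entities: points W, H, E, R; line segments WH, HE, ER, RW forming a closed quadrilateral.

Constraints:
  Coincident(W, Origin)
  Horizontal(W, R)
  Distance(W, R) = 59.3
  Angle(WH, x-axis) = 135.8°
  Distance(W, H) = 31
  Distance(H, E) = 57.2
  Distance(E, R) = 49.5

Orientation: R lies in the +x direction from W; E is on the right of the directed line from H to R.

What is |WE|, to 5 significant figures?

26.490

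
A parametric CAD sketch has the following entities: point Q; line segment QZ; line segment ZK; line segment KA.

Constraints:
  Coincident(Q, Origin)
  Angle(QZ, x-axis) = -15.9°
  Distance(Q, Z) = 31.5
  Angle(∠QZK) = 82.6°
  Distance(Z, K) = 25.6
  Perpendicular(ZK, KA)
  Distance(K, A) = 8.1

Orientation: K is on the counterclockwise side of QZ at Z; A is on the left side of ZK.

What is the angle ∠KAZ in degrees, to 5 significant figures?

72.442°

∠QZK = 82.6°, so ZK runs at -15.9° + (180° − 82.6°) = 81.500° from the x-axis; with |ZK| = 25.6, K = Z + 25.6·(cos 81.500°, sin 81.500°) = (34.079, 16.689). The perpendicularity gives KA at right angles to ZK; with |KA| = 8.1 on the left of ZK, A = K + 8.1·(-0.98902, 0.14781) = (26.068, 17.886). Then cos ∠KAZ = AK·AZ / (|AK||AZ|), giving 72.442°.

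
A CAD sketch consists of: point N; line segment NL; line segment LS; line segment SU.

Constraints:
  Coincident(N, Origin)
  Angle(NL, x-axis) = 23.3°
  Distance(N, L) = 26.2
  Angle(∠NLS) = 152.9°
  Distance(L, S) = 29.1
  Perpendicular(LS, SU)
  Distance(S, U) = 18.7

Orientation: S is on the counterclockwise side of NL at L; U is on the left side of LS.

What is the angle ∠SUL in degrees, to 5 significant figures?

57.275°

N is at the origin; NL runs at 23.3° with length 26.2, so L = 26.2·(cos 23.3°, sin 23.3°) = (24.063, 10.363). ∠NLS = 152.9°, so LS runs at 23.3° + (180° − 152.9°) = 50.400° from the x-axis; with |LS| = 29.1, S = L + 29.1·(cos 50.400°, sin 50.400°) = (42.612, 32.785). The perpendicularity gives SU at right angles to LS; with |SU| = 18.7 on the left of LS, U = S + 18.7·(-0.77051, 0.63742) = (28.204, 44.705). Then cos ∠SUL = US·UL / (|US||UL|), giving 57.275°.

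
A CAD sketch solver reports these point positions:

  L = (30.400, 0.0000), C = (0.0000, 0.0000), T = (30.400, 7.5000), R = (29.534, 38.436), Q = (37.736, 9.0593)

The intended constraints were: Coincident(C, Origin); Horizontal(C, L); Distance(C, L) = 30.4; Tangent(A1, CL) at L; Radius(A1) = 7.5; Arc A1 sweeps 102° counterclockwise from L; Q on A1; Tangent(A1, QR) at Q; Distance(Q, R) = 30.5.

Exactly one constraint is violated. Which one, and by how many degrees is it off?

Tangent(A1, QR) at Q — off by 3.60°.

C = (0.00, 0.00) ✓; C.y = 0.00, L.y = 0.00 ✓; |CL| = 30.40 ✓; ∠(TL, LC) = 90.00° ✓; |TL| = 7.500 ✓; bearing(T→Q) − bearing(T→L) = 102.0° ✓; |TQ| = 7.500 ✓; ∠(TQ, QR) = 86.40° ✗; |QR| = 30.50 ✓.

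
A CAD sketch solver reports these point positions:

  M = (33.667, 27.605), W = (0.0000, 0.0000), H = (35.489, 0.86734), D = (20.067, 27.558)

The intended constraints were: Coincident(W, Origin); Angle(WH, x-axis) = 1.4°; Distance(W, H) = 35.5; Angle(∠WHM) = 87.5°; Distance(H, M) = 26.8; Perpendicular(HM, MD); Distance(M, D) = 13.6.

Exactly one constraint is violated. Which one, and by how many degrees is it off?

Perpendicular(HM, MD) — off by 3.70°.

W = (0.00, 0.00) ✓; WH at 1.400° ✓; |WH| = 35.50 ✓; ∠WHM = 87.50° ✓; |HM| = 26.80 ✓; ∠(HM, MD) = 86.30° ✗; |MD| = 13.60 ✓.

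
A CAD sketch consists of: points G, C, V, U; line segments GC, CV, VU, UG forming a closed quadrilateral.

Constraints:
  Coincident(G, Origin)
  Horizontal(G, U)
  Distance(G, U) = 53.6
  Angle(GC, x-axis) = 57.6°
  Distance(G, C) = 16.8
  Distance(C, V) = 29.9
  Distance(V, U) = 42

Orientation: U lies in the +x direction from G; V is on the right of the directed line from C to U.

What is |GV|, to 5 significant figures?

20.985

G is at the origin; G and U share the same y with |GU| = 53.6 and U in +x, so U = (53.6, 0). GC runs at 57.6° with |GC| = 16.8, so C = (9.0019, 14.185). V is determined by |CV| = 29.9 and |VU| = 42.0 together: it lies at the intersection of circle(C, 29.9) and circle(U, 42.0). With |CU| = 46.800, the foot of the radical line on CU is 14.105 from C and the perpendicular offset is √(29.9² − 14.105²) = 26.364. Taking the right-of-CU solution: V = (14.453, -15.214).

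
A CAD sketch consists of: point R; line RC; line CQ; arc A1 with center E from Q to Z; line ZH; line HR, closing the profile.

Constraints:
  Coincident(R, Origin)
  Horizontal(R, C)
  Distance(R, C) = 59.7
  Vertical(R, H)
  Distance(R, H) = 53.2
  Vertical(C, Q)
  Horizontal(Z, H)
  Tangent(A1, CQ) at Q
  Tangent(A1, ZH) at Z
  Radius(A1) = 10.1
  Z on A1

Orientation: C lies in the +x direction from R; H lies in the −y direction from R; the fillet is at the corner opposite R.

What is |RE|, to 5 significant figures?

65.710

R is at the origin; RC is horizontal with |RC| = 59.7 and C on the +x side, so C = (59.700, 0.0000). RH is vertical with |RH| = 53.2 and H on the −y side, so H = (0.0000, -53.200). The virtual corner opposite R is at (59.700, -53.200). The tangent condition forces EQ to be normal to CQ and tangency of A1 to ZH means the radius EZ is perpendicular to ZH, with radius 10.1, so the center E sits 10.1 in from both sides at E = (49.600, -43.100). Then |RE| = |E − R| = 65.710.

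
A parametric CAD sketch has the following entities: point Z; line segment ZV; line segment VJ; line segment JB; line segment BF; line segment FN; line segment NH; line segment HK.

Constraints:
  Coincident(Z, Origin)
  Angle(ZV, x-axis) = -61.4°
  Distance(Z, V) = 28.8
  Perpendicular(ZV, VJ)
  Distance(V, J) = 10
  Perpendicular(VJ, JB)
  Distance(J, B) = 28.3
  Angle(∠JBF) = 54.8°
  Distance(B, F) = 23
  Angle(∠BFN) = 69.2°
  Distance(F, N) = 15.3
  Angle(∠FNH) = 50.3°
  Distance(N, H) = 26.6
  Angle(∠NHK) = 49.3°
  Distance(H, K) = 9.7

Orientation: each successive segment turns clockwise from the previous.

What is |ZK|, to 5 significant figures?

6.1516

Z is at the origin; ZV runs at -61.4° with length 28.8, so V = (13.786, -25.286). ZV ⟂ VJ, so VJ runs at -151.40°; with |VJ| = 10.0, J = (5.0065, -30.073). The perpendicularity gives JB at right angles to VJ, so JB runs at 118.60°; with |JB| = 28.3, B = (-8.5405, -5.2259). ∠JBF = 54.8° gives BF at -6.6000° from the x-axis; with |BF| = 23.0, F = (14.307, -7.8695). ∠BFN = 69.2° gives FN at -117.40° from the x-axis; with |FN| = 15.3, N = (7.2660, -21.453). ∠FNH = 50.3° gives NH at 112.90° from the x-axis; with |NH| = 26.6, H = (-3.0847, 3.0505). ∠NHK = 49.3° gives HK at -17.800° from the x-axis; with |HK| = 9.7, K = (6.1510, 0.085247). Then |ZK| = |K − Z| = 6.1516.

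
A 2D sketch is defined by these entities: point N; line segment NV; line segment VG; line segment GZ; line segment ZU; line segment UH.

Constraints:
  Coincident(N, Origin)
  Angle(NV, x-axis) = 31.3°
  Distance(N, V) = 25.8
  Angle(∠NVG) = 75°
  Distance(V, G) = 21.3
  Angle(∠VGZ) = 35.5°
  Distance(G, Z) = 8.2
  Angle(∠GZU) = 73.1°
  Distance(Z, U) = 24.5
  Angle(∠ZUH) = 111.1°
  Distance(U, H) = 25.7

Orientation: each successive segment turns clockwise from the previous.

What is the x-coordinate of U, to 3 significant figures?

41.7

N is at the origin; NV runs at 31.3° with length 25.8, so V = (22.0, 13.4). ∠NVG = 75.0° gives VG at -73.7° from the x-axis; with |VG| = 21.3, G = (28.0, -7.04). ∠VGZ = 35.5° gives GZ at 142° from the x-axis; with |GZ| = 8.2, Z = (21.6, -1.97). ∠GZU = 73.1° gives ZU at 34.9° from the x-axis; with |ZU| = 24.5, U = (41.7, 12.0). So U.x = 41.7.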